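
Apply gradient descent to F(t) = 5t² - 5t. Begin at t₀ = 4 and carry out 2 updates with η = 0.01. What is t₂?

3.335

F′(t) = 10t - 5
Step 1: F′(4) = 35; t₁ = 4 − 0.01·35 = 3.65
Step 2: F′(3.65) = 31.5; t₂ = 3.65 − 0.01·31.5 = 3.335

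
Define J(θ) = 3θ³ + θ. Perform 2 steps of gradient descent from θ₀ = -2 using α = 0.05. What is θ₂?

J′(θ) = 9θ² + 1
Step 1: J′(-2) = 37; θ₁ = -2 − 0.05·37 = -3.85
Step 2: J′(-3.85) = 134.4025; θ₂ = -3.85 − 0.05·134.4025 = -10.570125

-10.570125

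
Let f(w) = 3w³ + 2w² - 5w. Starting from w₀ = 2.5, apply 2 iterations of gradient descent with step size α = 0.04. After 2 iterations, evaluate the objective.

f′(w) = 9w² + 4w - 5
Step 1: f′(2.5) = 61.25; w₁ = 2.5 − 0.04·61.25 = 0.05
Step 2: f′(0.05) = -4.7775; w₂ = 0.05 − 0.04·(-4.7775) = 0.2411
f(0.2411) = -1.047196722407

-1.047196722407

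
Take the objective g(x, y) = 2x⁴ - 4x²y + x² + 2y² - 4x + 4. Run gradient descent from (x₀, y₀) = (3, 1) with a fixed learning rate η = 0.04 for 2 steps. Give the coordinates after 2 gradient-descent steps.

(26.81996032, 5.540416)

∇g = (8x³ - 8xy + 2x - 4, -4x² + 4y)
Step 1: at (3, 1), ∇g = (194, -32) → (3, 1) − 0.04·(194, -32) = (-4.76, 2.28)
Step 2: at (-4.76, 2.28), ∇g = (-789.499008, -81.5104) → (-4.76, 2.28) − 0.04·(-789.499008, -81.5104) = (26.81996032, 5.540416)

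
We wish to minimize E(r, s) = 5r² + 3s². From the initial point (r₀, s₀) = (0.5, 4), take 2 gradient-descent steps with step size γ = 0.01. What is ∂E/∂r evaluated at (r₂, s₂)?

4.05

∇E = (10r, 6s)
Step 1: at (0.5, 4), ∇E = (5, 24) → (0.5, 4) − 0.01·(5, 24) = (0.45, 3.76)
Step 2: at (0.45, 3.76), ∇E = (4.5, 22.56) → (0.45, 3.76) − 0.01·(4.5, 22.56) = (0.405, 3.5344)
∂E/∂r at (0.405, 3.5344) = 4.05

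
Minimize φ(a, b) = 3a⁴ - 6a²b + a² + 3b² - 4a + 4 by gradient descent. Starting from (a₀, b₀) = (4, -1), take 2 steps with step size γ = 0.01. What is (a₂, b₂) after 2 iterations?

∇φ = (12a³ - 12ab + 2a - 4, -6a² + 6b)
Step 1: at (4, -1), ∇φ = (820, -102) → (4, -1) − 0.01·(820, -102) = (-4.2, 0.02)
Step 2: at (-4.2, 0.02), ∇φ = (-900.448, -105.72) → (-4.2, 0.02) − 0.01·(-900.448, -105.72) = (4.80448, 1.0772)

(4.80448, 1.0772)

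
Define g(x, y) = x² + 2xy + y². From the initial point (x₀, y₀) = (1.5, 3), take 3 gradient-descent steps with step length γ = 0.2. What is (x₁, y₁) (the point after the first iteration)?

∇g = (2x + 2y, 2x + 2y)
Step 1: at (1.5, 3), ∇g = (9, 9) → (1.5, 3) − 0.2·(9, 9) = (-0.3, 1.2)

(-0.3, 1.2)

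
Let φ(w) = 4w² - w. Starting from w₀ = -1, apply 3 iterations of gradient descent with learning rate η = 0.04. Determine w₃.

φ′(w) = 8w - 1
w₁ = -1 − 0.04·(-9) = -0.64
w₂ = -0.64 − 0.04·(-6.12) = -0.3952
w₃ = -0.3952 − 0.04·(-4.1616) = -0.228736

-0.228736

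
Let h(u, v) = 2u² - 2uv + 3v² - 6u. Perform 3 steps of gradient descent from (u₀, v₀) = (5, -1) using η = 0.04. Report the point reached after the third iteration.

(3.49984, 0.36704)

∇h = (4u - 2v - 6, -2u + 6v)
Step 1: at (5, -1), ∇h = (16, -16) → (5, -1) − 0.04·(16, -16) = (4.36, -0.36)
Step 2: at (4.36, -0.36), ∇h = (12.16, -10.88) → (4.36, -0.36) − 0.04·(12.16, -10.88) = (3.8736, 0.0752)
Step 3: at (3.8736, 0.0752), ∇h = (9.344, -7.296) → (3.8736, 0.0752) − 0.04·(9.344, -7.296) = (3.49984, 0.36704)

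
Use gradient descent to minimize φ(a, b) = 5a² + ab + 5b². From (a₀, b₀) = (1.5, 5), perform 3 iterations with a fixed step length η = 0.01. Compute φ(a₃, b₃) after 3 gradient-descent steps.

∇φ = (10a + b, a + 10b)
(a₁, b₁) = (1.5, 5) − 0.01·(20, 51.5) = (1.3, 4.485)
(a₂, b₂) = (1.3, 4.485) − 0.01·(17.485, 46.15) = (1.12515, 4.0235)
(a₃, b₃) = (1.12515, 4.0235) − 0.01·(15.275, 41.36015) = (0.9724, 3.6098985)
φ(0.9724, 3.6098985) = 73.39491000291125

73.39491000291125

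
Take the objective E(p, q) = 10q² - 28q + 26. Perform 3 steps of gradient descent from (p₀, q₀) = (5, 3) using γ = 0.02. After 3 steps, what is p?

∇E = (0, 20q - 28)
(p₁, q₁) = (5, 3) − 0.02·(0, 32) = (5, 2.36)
(p₂, q₂) = (5, 2.36) − 0.02·(0, 19.2) = (5, 1.976)
(p₃, q₃) = (5, 1.976) − 0.02·(0, 11.52) = (5, 1.7456)
p = 5

5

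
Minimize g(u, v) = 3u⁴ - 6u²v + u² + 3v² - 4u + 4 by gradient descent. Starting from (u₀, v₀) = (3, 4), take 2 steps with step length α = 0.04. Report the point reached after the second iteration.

(23.17284096, 8.348416)

∇g = (12u³ - 12uv + 2u - 4, -6u² + 6v)
(u₁, v₁) = (3, 4) − 0.04·(182, -30) = (-4.28, 5.2)
(u₂, v₂) = (-4.28, 5.2) − 0.04·(-686.321024, -78.7104) = (23.17284096, 8.348416)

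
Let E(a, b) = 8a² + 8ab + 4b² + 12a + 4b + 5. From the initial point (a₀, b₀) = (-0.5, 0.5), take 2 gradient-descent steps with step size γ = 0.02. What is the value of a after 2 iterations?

∇E = (16a + 8b + 12, 8a + 8b + 4)
Step 1: at (-0.5, 0.5), ∇E = (8, 4) → (-0.5, 0.5) − 0.02·(8, 4) = (-0.66, 0.42)
Step 2: at (-0.66, 0.42), ∇E = (4.8, 2.08) → (-0.66, 0.42) − 0.02·(4.8, 2.08) = (-0.756, 0.3784)
a = -0.756

-0.756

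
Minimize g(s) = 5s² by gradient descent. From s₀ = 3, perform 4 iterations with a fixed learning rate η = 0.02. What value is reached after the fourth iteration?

1.2288

g′(s) = 10s
s₁ = 3 − 0.02·30 = 2.4
s₂ = 2.4 − 0.02·24 = 1.92
s₃ = 1.92 − 0.02·19.2 = 1.536
s₄ = 1.536 − 0.02·15.36 = 1.2288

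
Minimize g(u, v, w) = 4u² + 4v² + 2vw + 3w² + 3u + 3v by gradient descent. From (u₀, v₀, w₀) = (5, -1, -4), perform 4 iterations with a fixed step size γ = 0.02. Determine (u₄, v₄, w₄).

(2.30105856, -0.28532864, -2.31373568)

∇g = (8u + 3, 8v + 2w + 3, 2v + 6w)
Step 1: at (5, -1, -4), ∇g = (43, -13, -26) → (5, -1, -4) − 0.02·(43, -13, -26) = (4.14, -0.74, -3.48)
Step 2: at (4.14, -0.74, -3.48), ∇g = (36.12, -9.88, -22.36) → (4.14, -0.74, -3.48) − 0.02·(36.12, -9.88, -22.36) = (3.4176, -0.5424, -3.0328)
Step 3: at (3.4176, -0.5424, -3.0328), ∇g = (30.3408, -7.4048, -19.2816) → (3.4176, -0.5424, -3.0328) − 0.02·(30.3408, -7.4048, -19.2816) = (2.810784, -0.394304, -2.647168)
Step 4: at (2.810784, -0.394304, -2.647168), ∇g = (25.486272, -5.448768, -16.671616) → (2.810784, -0.394304, -2.647168) − 0.02·(25.486272, -5.448768, -16.671616) = (2.30105856, -0.28532864, -2.31373568)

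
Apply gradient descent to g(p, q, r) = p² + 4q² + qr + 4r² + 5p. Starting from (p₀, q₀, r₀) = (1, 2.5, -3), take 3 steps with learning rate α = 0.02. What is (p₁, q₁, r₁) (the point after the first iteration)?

∇g = (2p + 5, 8q + r, q + 8r)
Step 1: at (1, 2.5, -3), ∇g = (7, 17, -21.5) → (1, 2.5, -3) − 0.02·(7, 17, -21.5) = (0.86, 2.16, -2.57)

(0.86, 2.16, -2.57)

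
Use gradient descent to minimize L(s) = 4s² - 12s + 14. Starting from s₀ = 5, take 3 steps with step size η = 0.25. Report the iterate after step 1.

L′(s) = 8s - 12
Step 1: L′(5) = 28; s₁ = 5 − 0.25·28 = -2

-2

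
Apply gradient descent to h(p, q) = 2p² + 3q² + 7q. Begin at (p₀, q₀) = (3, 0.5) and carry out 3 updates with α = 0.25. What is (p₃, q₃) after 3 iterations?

∇h = (4p, 6q + 7)
(p₁, q₁) = (3, 0.5) − 0.25·(12, 10) = (0, -2)
(p₂, q₂) = (0, -2) − 0.25·(0, -5) = (0, -0.75)
(p₃, q₃) = (0, -0.75) − 0.25·(0, 2.5) = (0, -1.375)

(0, -1.375)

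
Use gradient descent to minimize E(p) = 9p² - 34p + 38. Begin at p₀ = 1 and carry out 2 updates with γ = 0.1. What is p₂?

E′(p) = 18p - 34
Step 1: E′(1) = -16; p₁ = 1 − 0.1·(-16) = 2.6
Step 2: E′(2.6) = 12.8; p₂ = 2.6 − 0.1·12.8 = 1.32

1.32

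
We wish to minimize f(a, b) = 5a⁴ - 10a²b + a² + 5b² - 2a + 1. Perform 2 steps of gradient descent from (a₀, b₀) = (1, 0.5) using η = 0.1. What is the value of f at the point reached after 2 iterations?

∇f = (20a³ - 20ab + 2a - 2, -10a² + 10b)
(a₁, b₁) = (1, 0.5) − 0.1·(10, -5) = (0, 1)
(a₂, b₂) = (0, 1) − 0.1·(-2, 10) = (0.2, 0)
f(0.2, 0) = 0.648

0.648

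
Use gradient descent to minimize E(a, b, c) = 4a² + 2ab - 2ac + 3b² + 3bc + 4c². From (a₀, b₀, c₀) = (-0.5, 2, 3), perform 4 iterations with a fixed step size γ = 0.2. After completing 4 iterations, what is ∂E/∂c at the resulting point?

39.8912

∇E = (8a + 2b - 2c, 2a + 6b + 3c, -2a + 3b + 8c)
(a₁, b₁, c₁) = (-0.5, 2, 3) − 0.2·(-6, 20, 31) = (0.7, -2, -3.2)
(a₂, b₂, c₂) = (0.7, -2, -3.2) − 0.2·(8, -20.2, -33) = (-0.9, 2.04, 3.4)
(a₃, b₃, c₃) = (-0.9, 2.04, 3.4) − 0.2·(-9.92, 20.64, 35.12) = (1.084, -2.088, -3.624)
(a₄, b₄, c₄) = (1.084, -2.088, -3.624) − 0.2·(11.744, -21.232, -37.424) = (-1.2648, 2.1584, 3.8608)
∂E/∂c at (-1.2648, 2.1584, 3.8608) = 39.8912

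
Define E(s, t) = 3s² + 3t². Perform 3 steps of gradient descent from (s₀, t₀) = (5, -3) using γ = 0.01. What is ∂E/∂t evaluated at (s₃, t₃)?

-14.950512

∇E = (6s, 6t)
Step 1: at (5, -3), ∇E = (30, -18) → (5, -3) − 0.01·(30, -18) = (4.7, -2.82)
Step 2: at (4.7, -2.82), ∇E = (28.2, -16.92) → (4.7, -2.82) − 0.01·(28.2, -16.92) = (4.418, -2.6508)
Step 3: at (4.418, -2.6508), ∇E = (26.508, -15.9048) → (4.418, -2.6508) − 0.01·(26.508, -15.9048) = (4.15292, -2.491752)
∂E/∂t at (4.15292, -2.491752) = -14.950512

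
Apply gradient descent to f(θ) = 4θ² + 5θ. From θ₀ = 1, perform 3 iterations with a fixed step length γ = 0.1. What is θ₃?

f′(θ) = 8θ + 5
θ₁ = 1 − 0.1·13 = -0.3
θ₂ = -0.3 − 0.1·2.6 = -0.56
θ₃ = -0.56 − 0.1·0.52 = -0.612

-0.612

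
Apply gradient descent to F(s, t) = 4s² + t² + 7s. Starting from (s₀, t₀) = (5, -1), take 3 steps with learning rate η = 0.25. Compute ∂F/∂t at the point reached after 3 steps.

-0.25

∇F = (8s + 7, 2t)
(s₁, t₁) = (5, -1) − 0.25·(47, -2) = (-6.75, -0.5)
(s₂, t₂) = (-6.75, -0.5) − 0.25·(-47, -1) = (5, -0.25)
(s₃, t₃) = (5, -0.25) − 0.25·(47, -0.5) = (-6.75, -0.125)
∂F/∂t at (-6.75, -0.125) = -0.25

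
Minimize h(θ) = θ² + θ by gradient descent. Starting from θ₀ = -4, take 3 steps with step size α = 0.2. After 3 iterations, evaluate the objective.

h′(θ) = 2θ + 1
Step 1: h′(-4) = -7; θ₁ = -4 − 0.2·(-7) = -2.6
Step 2: h′(-2.6) = -4.2; θ₂ = -2.6 − 0.2·(-4.2) = -1.76
Step 3: h′(-1.76) = -2.52; θ₃ = -1.76 − 0.2·(-2.52) = -1.256
h(-1.256) = 0.321536

0.321536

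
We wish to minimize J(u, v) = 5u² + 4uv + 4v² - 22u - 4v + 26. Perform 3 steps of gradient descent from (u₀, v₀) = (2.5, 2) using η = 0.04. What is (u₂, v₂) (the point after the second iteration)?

(1.9368, 0.592)

∇J = (10u + 4v - 22, 4u + 8v - 4)
(u₁, v₁) = (2.5, 2) − 0.04·(11, 22) = (2.06, 1.12)
(u₂, v₂) = (2.06, 1.12) − 0.04·(3.08, 13.2) = (1.9368, 0.592)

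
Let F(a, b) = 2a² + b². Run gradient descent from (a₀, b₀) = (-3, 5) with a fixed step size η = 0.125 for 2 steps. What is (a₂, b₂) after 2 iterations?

∇F = (4a, 2b)
(a₁, b₁) = (-3, 5) − 0.125·(-12, 10) = (-1.5, 3.75)
(a₂, b₂) = (-1.5, 3.75) − 0.125·(-6, 7.5) = (-0.75, 2.8125)

(-0.75, 2.8125)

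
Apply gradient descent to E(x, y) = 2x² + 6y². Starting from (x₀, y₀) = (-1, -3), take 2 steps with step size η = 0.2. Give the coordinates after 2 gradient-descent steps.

∇E = (4x, 12y)
Step 1: at (-1, -3), ∇E = (-4, -36) → (-1, -3) − 0.2·(-4, -36) = (-0.2, 4.2)
Step 2: at (-0.2, 4.2), ∇E = (-0.8, 50.4) → (-0.2, 4.2) − 0.2·(-0.8, 50.4) = (-0.04, -5.88)

(-0.04, -5.88)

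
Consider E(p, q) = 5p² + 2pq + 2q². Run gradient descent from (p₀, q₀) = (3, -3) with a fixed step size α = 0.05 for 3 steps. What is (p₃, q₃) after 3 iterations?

∇E = (10p + 2q, 2p + 4q)
(p₁, q₁) = (3, -3) − 0.05·(24, -6) = (1.8, -2.7)
(p₂, q₂) = (1.8, -2.7) − 0.05·(12.6, -7.2) = (1.17, -2.34)
(p₃, q₃) = (1.17, -2.34) − 0.05·(7.02, -7.02) = (0.819, -1.989)

(0.819, -1.989)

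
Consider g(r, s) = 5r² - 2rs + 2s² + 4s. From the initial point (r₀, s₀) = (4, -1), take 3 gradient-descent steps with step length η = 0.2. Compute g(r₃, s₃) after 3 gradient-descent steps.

∇g = (10r - 2s, -2r + 4s + 4)
Step 1: at (4, -1), ∇g = (42, -8) → (4, -1) − 0.2·(42, -8) = (-4.4, 0.6)
Step 2: at (-4.4, 0.6), ∇g = (-45.2, 15.2) → (-4.4, 0.6) − 0.2·(-45.2, 15.2) = (4.64, -2.44)
Step 3: at (4.64, -2.44), ∇g = (51.28, -15.04) → (4.64, -2.44) − 0.2·(51.28, -15.04) = (-5.616, 0.568)
g(-5.616, 0.568) = 166.994304

166.994304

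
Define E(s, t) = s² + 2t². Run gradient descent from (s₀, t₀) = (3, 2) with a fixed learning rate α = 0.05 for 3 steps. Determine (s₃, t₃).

(2.187, 1.024)

∇E = (2s, 4t)
(s₁, t₁) = (3, 2) − 0.05·(6, 8) = (2.7, 1.6)
(s₂, t₂) = (2.7, 1.6) − 0.05·(5.4, 6.4) = (2.43, 1.28)
(s₃, t₃) = (2.43, 1.28) − 0.05·(4.86, 5.12) = (2.187, 1.024)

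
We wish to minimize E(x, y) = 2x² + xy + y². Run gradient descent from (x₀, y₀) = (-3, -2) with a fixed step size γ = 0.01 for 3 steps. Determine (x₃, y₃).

(-2.59862, -1.798281)

∇E = (4x + y, x + 2y)
Step 1: at (-3, -2), ∇E = (-14, -7) → (-3, -2) − 0.01·(-14, -7) = (-2.86, -1.93)
Step 2: at (-2.86, -1.93), ∇E = (-13.37, -6.72) → (-2.86, -1.93) − 0.01·(-13.37, -6.72) = (-2.7263, -1.8628)
Step 3: at (-2.7263, -1.8628), ∇E = (-12.768, -6.4519) → (-2.7263, -1.8628) − 0.01·(-12.768, -6.4519) = (-2.59862, -1.798281)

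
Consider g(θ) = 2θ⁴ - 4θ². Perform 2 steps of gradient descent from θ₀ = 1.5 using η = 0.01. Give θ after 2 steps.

1.26117

g′(θ) = 8θ³ - 8θ
θ₁ = 1.5 − 0.01·15 = 1.35
θ₂ = 1.35 − 0.01·8.883 = 1.26117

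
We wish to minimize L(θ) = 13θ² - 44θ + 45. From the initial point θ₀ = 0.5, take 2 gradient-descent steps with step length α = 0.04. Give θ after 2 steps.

L′(θ) = 26θ - 44
θ₁ = 0.5 − 0.04·(-31) = 1.74
θ₂ = 1.74 − 0.04·1.24 = 1.6904

1.6904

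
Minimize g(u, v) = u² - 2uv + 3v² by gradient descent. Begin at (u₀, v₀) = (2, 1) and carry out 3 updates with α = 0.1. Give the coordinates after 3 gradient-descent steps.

(1.416, 0.592)

∇g = (2u - 2v, -2u + 6v)
Step 1: at (2, 1), ∇g = (2, 2) → (2, 1) − 0.1·(2, 2) = (1.8, 0.8)
Step 2: at (1.8, 0.8), ∇g = (2, 1.2) → (1.8, 0.8) − 0.1·(2, 1.2) = (1.6, 0.68)
Step 3: at (1.6, 0.68), ∇g = (1.84, 0.88) → (1.6, 0.68) − 0.1·(1.84, 0.88) = (1.416, 0.592)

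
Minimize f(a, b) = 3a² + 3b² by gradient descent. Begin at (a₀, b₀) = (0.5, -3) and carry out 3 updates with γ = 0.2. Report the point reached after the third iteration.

(-0.004, 0.024)

∇f = (6a, 6b)
Step 1: at (0.5, -3), ∇f = (3, -18) → (0.5, -3) − 0.2·(3, -18) = (-0.1, 0.6)
Step 2: at (-0.1, 0.6), ∇f = (-0.6, 3.6) → (-0.1, 0.6) − 0.2·(-0.6, 3.6) = (0.02, -0.12)
Step 3: at (0.02, -0.12), ∇f = (0.12, -0.72) → (0.02, -0.12) − 0.2·(0.12, -0.72) = (-0.004, 0.024)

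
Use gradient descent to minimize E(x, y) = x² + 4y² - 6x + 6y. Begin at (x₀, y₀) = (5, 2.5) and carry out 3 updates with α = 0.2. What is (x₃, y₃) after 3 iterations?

∇E = (2x - 6, 8y + 6)
(x₁, y₁) = (5, 2.5) − 0.2·(4, 26) = (4.2, -2.7)
(x₂, y₂) = (4.2, -2.7) − 0.2·(2.4, -15.6) = (3.72, 0.42)
(x₃, y₃) = (3.72, 0.42) − 0.2·(1.44, 9.36) = (3.432, -1.452)

(3.432, -1.452)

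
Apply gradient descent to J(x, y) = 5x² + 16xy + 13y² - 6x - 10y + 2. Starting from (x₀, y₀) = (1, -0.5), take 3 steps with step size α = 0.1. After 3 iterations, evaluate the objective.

∇J = (10x + 16y - 6, 16x + 26y - 10)
Step 1: at (1, -0.5), ∇J = (-4, -7) → (1, -0.5) − 0.1·(-4, -7) = (1.4, 0.2)
Step 2: at (1.4, 0.2), ∇J = (11.2, 17.6) → (1.4, 0.2) − 0.1·(11.2, 17.6) = (0.28, -1.56)
Step 3: at (0.28, -1.56), ∇J = (-28.16, -46.08) → (0.28, -1.56) − 0.1·(-28.16, -46.08) = (3.096, 3.048)
J(3.096, 3.048) = 272.62976

272.62976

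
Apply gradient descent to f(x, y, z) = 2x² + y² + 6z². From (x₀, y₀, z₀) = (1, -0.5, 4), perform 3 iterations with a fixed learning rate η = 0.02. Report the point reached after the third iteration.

∇f = (4x, 2y, 12z)
(x₁, y₁, z₁) = (1, -0.5, 4) − 0.02·(4, -1, 48) = (0.92, -0.48, 3.04)
(x₂, y₂, z₂) = (0.92, -0.48, 3.04) − 0.02·(3.68, -0.96, 36.48) = (0.8464, -0.4608, 2.3104)
(x₃, y₃, z₃) = (0.8464, -0.4608, 2.3104) − 0.02·(3.3856, -0.9216, 27.7248) = (0.778688, -0.442368, 1.755904)

(0.778688, -0.442368, 1.755904)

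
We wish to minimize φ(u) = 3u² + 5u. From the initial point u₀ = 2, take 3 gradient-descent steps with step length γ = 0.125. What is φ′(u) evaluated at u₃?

0.265625

φ′(u) = 6u + 5
Step 1: φ′(2) = 17; u₁ = 2 − 0.125·17 = -0.125
Step 2: φ′(-0.125) = 4.25; u₂ = -0.125 − 0.125·4.25 = -0.65625
Step 3: φ′(-0.65625) = 1.0625; u₃ = -0.65625 − 0.125·1.0625 = -0.7890625
φ′(u) at (-0.7890625) = 0.265625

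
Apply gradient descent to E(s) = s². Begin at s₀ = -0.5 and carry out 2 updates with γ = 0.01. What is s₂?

-0.4802

E′(s) = 2s
Step 1: E′(-0.5) = -1; s₁ = -0.5 − 0.01·(-1) = -0.49
Step 2: E′(-0.49) = -0.98; s₂ = -0.49 − 0.01·(-0.98) = -0.4802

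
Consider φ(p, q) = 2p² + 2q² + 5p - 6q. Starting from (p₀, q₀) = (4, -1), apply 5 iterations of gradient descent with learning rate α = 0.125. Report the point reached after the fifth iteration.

(-1.0859375, 1.421875)

∇φ = (4p + 5, 4q - 6)
(p₁, q₁) = (4, -1) − 0.125·(21, -10) = (1.375, 0.25)
(p₂, q₂) = (1.375, 0.25) − 0.125·(10.5, -5) = (0.0625, 0.875)
(p₃, q₃) = (0.0625, 0.875) − 0.125·(5.25, -2.5) = (-0.59375, 1.1875)
(p₄, q₄) = (-0.59375, 1.1875) − 0.125·(2.625, -1.25) = (-0.921875, 1.34375)
(p₅, q₅) = (-0.921875, 1.34375) − 0.125·(1.3125, -0.625) = (-1.0859375, 1.421875)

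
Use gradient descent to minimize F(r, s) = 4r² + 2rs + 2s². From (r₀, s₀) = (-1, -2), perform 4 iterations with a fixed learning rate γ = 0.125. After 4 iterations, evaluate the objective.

0.0599365234375

∇F = (8r + 2s, 2r + 4s)
Step 1: at (-1, -2), ∇F = (-12, -10) → (-1, -2) − 0.125·(-12, -10) = (0.5, -0.75)
Step 2: at (0.5, -0.75), ∇F = (2.5, -2) → (0.5, -0.75) − 0.125·(2.5, -2) = (0.1875, -0.5)
Step 3: at (0.1875, -0.5), ∇F = (0.5, -1.625) → (0.1875, -0.5) − 0.125·(0.5, -1.625) = (0.125, -0.296875)
Step 4: at (0.125, -0.296875), ∇F = (0.40625, -0.9375) → (0.125, -0.296875) − 0.125·(0.40625, -0.9375) = (0.07421875, -0.1796875)
F(0.07421875, -0.1796875) = 0.0599365234375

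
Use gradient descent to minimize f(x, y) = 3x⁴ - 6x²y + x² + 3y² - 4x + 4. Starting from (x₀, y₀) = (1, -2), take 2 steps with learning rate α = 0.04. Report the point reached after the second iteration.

∇f = (12x³ - 12xy + 2x - 4, -6x² + 6y)
Step 1: at (1, -2), ∇f = (34, -18) → (1, -2) − 0.04·(34, -18) = (-0.36, -1.28)
Step 2: at (-0.36, -1.28), ∇f = (-10.809472, -8.4576) → (-0.36, -1.28) − 0.04·(-10.809472, -8.4576) = (0.07237888, -0.941696)

(0.07237888, -0.941696)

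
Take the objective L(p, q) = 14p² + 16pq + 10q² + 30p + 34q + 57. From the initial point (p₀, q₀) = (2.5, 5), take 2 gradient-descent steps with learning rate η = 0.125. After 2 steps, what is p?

79.75

∇L = (28p + 16q + 30, 16p + 20q + 34)
Step 1: at (2.5, 5), ∇L = (180, 174) → (2.5, 5) − 0.125·(180, 174) = (-20, -16.75)
Step 2: at (-20, -16.75), ∇L = (-798, -621) → (-20, -16.75) − 0.125·(-798, -621) = (79.75, 60.875)
p = 79.75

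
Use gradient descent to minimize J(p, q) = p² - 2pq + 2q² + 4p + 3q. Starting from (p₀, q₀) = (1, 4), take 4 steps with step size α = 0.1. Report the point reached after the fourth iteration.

(0.2832, 0.2536)

∇J = (2p - 2q + 4, -2p + 4q + 3)
Step 1: at (1, 4), ∇J = (-2, 17) → (1, 4) − 0.1·(-2, 17) = (1.2, 2.3)
Step 2: at (1.2, 2.3), ∇J = (1.8, 9.8) → (1.2, 2.3) − 0.1·(1.8, 9.8) = (1.02, 1.32)
Step 3: at (1.02, 1.32), ∇J = (3.4, 6.24) → (1.02, 1.32) − 0.1·(3.4, 6.24) = (0.68, 0.696)
Step 4: at (0.68, 0.696), ∇J = (3.968, 4.424) → (0.68, 0.696) − 0.1·(3.968, 4.424) = (0.2832, 0.2536)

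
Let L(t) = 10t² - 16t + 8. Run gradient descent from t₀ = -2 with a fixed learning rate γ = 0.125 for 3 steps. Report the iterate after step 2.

L′(t) = 20t - 16
Step 1: L′(-2) = -56; t₁ = -2 − 0.125·(-56) = 5
Step 2: L′(5) = 84; t₂ = 5 − 0.125·84 = -5.5

-5.5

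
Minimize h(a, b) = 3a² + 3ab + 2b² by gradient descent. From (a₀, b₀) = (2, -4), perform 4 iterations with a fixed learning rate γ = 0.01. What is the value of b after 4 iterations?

-3.623019

∇h = (6a + 3b, 3a + 4b)
(a₁, b₁) = (2, -4) − 0.01·(0, -10) = (2, -3.9)
(a₂, b₂) = (2, -3.9) − 0.01·(0.3, -9.6) = (1.997, -3.804)
(a₃, b₃) = (1.997, -3.804) − 0.01·(0.57, -9.225) = (1.9913, -3.71175)
(a₄, b₄) = (1.9913, -3.71175) − 0.01·(0.81255, -8.8731) = (1.9831745, -3.623019)
b = -3.623019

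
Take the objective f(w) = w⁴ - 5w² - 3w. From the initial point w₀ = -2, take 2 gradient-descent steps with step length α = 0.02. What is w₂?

f′(w) = 4w³ - 10w - 3
Step 1: f′(-2) = -15; w₁ = -2 − 0.02·(-15) = -1.7
Step 2: f′(-1.7) = -5.652; w₂ = -1.7 − 0.02·(-5.652) = -1.58696

-1.58696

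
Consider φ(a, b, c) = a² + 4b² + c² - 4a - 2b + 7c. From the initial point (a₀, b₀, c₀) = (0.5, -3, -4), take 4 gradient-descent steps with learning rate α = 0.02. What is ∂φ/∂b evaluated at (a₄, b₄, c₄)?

∇φ = (2a - 4, 8b - 2, 2c + 7)
(a₁, b₁, c₁) = (0.5, -3, -4) − 0.02·(-3, -26, -1) = (0.56, -2.48, -3.98)
(a₂, b₂, c₂) = (0.56, -2.48, -3.98) − 0.02·(-2.88, -21.84, -0.96) = (0.6176, -2.0432, -3.9608)
(a₃, b₃, c₃) = (0.6176, -2.0432, -3.9608) − 0.02·(-2.7648, -18.3456, -0.9216) = (0.672896, -1.676288, -3.942368)
(a₄, b₄, c₄) = (0.672896, -1.676288, -3.942368) − 0.02·(-2.654208, -15.410304, -0.884736) = (0.72598016, -1.36808192, -3.92467328)
∂φ/∂b at (0.72598016, -1.36808192, -3.92467328) = -12.94465536

-12.94465536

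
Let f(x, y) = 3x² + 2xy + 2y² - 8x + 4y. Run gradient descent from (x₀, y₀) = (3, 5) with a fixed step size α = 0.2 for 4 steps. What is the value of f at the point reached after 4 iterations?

∇f = (6x + 2y - 8, 2x + 4y + 4)
Step 1: at (3, 5), ∇f = (20, 30) → (3, 5) − 0.2·(20, 30) = (-1, -1)
Step 2: at (-1, -1), ∇f = (-16, -2) → (-1, -1) − 0.2·(-16, -2) = (2.2, -0.6)
Step 3: at (2.2, -0.6), ∇f = (4, 6) → (2.2, -0.6) − 0.2·(4, 6) = (1.4, -1.8)
Step 4: at (1.4, -1.8), ∇f = (-3.2, -0.4) → (1.4, -1.8) − 0.2·(-3.2, -0.4) = (2.04, -1.72)
f(2.04, -1.72) = -11.816

-11.816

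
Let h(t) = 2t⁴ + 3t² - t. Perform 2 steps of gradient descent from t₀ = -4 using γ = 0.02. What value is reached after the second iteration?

-43.03792384

h′(t) = 8t³ + 6t - 1
t₁ = -4 − 0.02·(-537) = 6.74
t₂ = 6.74 − 0.02·2488.896192 = -43.03792384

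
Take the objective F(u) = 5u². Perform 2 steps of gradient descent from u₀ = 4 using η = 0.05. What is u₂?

F′(u) = 10u
Step 1: F′(4) = 40; u₁ = 4 − 0.05·40 = 2
Step 2: F′(2) = 20; u₂ = 2 − 0.05·20 = 1

1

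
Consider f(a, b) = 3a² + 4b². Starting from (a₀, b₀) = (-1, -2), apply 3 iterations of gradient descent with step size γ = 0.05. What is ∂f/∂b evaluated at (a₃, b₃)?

-3.456

∇f = (6a, 8b)
Step 1: at (-1, -2), ∇f = (-6, -16) → (-1, -2) − 0.05·(-6, -16) = (-0.7, -1.2)
Step 2: at (-0.7, -1.2), ∇f = (-4.2, -9.6) → (-0.7, -1.2) − 0.05·(-4.2, -9.6) = (-0.49, -0.72)
Step 3: at (-0.49, -0.72), ∇f = (-2.94, -5.76) → (-0.49, -0.72) − 0.05·(-2.94, -5.76) = (-0.343, -0.432)
∂f/∂b at (-0.343, -0.432) = -3.456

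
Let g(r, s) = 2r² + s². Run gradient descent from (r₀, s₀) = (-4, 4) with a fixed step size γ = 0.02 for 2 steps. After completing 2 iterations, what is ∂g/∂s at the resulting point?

7.3728

∇g = (4r, 2s)
(r₁, s₁) = (-4, 4) − 0.02·(-16, 8) = (-3.68, 3.84)
(r₂, s₂) = (-3.68, 3.84) − 0.02·(-14.72, 7.68) = (-3.3856, 3.6864)
∂g/∂s at (-3.3856, 3.6864) = 7.3728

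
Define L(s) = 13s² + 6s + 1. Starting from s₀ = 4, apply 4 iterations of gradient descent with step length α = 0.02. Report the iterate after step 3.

L′(s) = 26s + 6
Step 1: L′(4) = 110; s₁ = 4 − 0.02·110 = 1.8
Step 2: L′(1.8) = 52.8; s₂ = 1.8 − 0.02·52.8 = 0.744
Step 3: L′(0.744) = 25.344; s₃ = 0.744 − 0.02·25.344 = 0.23712

0.23712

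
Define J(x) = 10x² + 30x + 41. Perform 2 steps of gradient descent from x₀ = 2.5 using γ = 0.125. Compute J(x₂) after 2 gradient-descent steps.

J′(x) = 20x + 30
x₁ = 2.5 − 0.125·80 = -7.5
x₂ = -7.5 − 0.125·(-120) = 7.5
J(7.5) = 828.5

828.5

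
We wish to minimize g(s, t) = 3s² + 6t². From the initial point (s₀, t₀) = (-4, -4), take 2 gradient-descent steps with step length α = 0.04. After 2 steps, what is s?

-2.3104

∇g = (6s, 12t)
(s₁, t₁) = (-4, -4) − 0.04·(-24, -48) = (-3.04, -2.08)
(s₂, t₂) = (-3.04, -2.08) − 0.04·(-18.24, -24.96) = (-2.3104, -1.0816)
s = -2.3104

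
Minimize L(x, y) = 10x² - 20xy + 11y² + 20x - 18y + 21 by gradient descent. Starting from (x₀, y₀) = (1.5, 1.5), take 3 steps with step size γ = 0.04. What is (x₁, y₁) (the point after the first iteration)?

∇L = (20x - 20y + 20, -20x + 22y - 18)
(x₁, y₁) = (1.5, 1.5) − 0.04·(20, -15) = (0.7, 2.1)

(0.7, 2.1)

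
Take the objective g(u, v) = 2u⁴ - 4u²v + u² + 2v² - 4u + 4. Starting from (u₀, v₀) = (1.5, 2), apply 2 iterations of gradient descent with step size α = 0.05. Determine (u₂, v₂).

∇g = (8u³ - 8uv + 2u - 4, -4u² + 4v)
Step 1: at (1.5, 2), ∇g = (2, -1) → (1.5, 2) − 0.05·(2, -1) = (1.4, 2.05)
Step 2: at (1.4, 2.05), ∇g = (-2.208, 0.36) → (1.4, 2.05) − 0.05·(-2.208, 0.36) = (1.5104, 2.032)

(1.5104, 2.032)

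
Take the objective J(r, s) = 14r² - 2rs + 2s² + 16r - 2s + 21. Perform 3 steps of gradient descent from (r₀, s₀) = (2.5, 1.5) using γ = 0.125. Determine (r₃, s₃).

(-47.4609375, 4.3203125)

∇J = (28r - 2s + 16, -2r + 4s - 2)
Step 1: at (2.5, 1.5), ∇J = (83, -1) → (2.5, 1.5) − 0.125·(83, -1) = (-7.875, 1.625)
Step 2: at (-7.875, 1.625), ∇J = (-207.75, 20.25) → (-7.875, 1.625) − 0.125·(-207.75, 20.25) = (18.09375, -0.90625)
Step 3: at (18.09375, -0.90625), ∇J = (524.4375, -41.8125) → (18.09375, -0.90625) − 0.125·(524.4375, -41.8125) = (-47.4609375, 4.3203125)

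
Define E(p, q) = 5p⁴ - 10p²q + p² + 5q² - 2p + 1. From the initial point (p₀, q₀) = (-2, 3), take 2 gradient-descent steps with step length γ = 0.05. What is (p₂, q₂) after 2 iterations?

(1.393, 1.795)

∇E = (20p³ - 20pq + 2p - 2, -10p² + 10q)
Step 1: at (-2, 3), ∇E = (-46, -10) → (-2, 3) − 0.05·(-46, -10) = (0.3, 3.5)
Step 2: at (0.3, 3.5), ∇E = (-21.86, 34.1) → (0.3, 3.5) − 0.05·(-21.86, 34.1) = (1.393, 1.795)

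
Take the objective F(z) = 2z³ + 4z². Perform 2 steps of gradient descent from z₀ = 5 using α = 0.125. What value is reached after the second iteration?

-263.671875

F′(z) = 6z² + 8z
z₁ = 5 − 0.125·190 = -18.75
z₂ = -18.75 − 0.125·1959.375 = -263.671875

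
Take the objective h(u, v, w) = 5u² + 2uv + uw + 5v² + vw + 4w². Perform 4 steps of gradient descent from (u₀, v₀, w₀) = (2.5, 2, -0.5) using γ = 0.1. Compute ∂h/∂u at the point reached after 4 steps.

0.0986

∇h = (10u + 2v + w, 2u + 10v + w, u + v + 8w)
Step 1: at (2.5, 2, -0.5), ∇h = (28.5, 24.5, 0.5) → (2.5, 2, -0.5) − 0.1·(28.5, 24.5, 0.5) = (-0.35, -0.45, -0.55)
Step 2: at (-0.35, -0.45, -0.55), ∇h = (-4.95, -5.75, -5.2) → (-0.35, -0.45, -0.55) − 0.1·(-4.95, -5.75, -5.2) = (0.145, 0.125, -0.03)
Step 3: at (0.145, 0.125, -0.03), ∇h = (1.67, 1.51, 0.03) → (0.145, 0.125, -0.03) − 0.1·(1.67, 1.51, 0.03) = (-0.022, -0.026, -0.033)
Step 4: at (-0.022, -0.026, -0.033), ∇h = (-0.305, -0.337, -0.312) → (-0.022, -0.026, -0.033) − 0.1·(-0.305, -0.337, -0.312) = (0.0085, 0.0077, -0.0018)
∂h/∂u at (0.0085, 0.0077, -0.0018) = 0.0986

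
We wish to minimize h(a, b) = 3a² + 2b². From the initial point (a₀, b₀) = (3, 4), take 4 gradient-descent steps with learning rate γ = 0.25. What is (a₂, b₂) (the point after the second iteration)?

∇h = (6a, 4b)
(a₁, b₁) = (3, 4) − 0.25·(18, 16) = (-1.5, 0)
(a₂, b₂) = (-1.5, 0) − 0.25·(-9, 0) = (0.75, 0)

(0.75, 0)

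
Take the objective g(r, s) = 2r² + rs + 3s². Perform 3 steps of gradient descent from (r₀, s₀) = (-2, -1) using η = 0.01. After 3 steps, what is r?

∇g = (4r + s, r + 6s)
(r₁, s₁) = (-2, -1) − 0.01·(-9, -8) = (-1.91, -0.92)
(r₂, s₂) = (-1.91, -0.92) − 0.01·(-8.56, -7.43) = (-1.8244, -0.8457)
(r₃, s₃) = (-1.8244, -0.8457) − 0.01·(-8.1433, -6.8986) = (-1.742967, -0.776714)
r = -1.742967

-1.742967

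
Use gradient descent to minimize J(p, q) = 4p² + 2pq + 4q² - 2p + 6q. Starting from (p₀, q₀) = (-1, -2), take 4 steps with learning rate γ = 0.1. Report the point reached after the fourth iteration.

(0.4624, -0.8624)

∇J = (8p + 2q - 2, 2p + 8q + 6)
(p₁, q₁) = (-1, -2) − 0.1·(-14, -12) = (0.4, -0.8)
(p₂, q₂) = (0.4, -0.8) − 0.1·(-0.4, 0.4) = (0.44, -0.84)
(p₃, q₃) = (0.44, -0.84) − 0.1·(-0.16, 0.16) = (0.456, -0.856)
(p₄, q₄) = (0.456, -0.856) − 0.1·(-0.064, 0.064) = (0.4624, -0.8624)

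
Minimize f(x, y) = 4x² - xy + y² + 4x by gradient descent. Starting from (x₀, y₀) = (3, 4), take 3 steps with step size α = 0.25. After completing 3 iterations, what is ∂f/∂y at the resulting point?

∇f = (8x - y + 4, -x + 2y)
Step 1: at (3, 4), ∇f = (24, 5) → (3, 4) − 0.25·(24, 5) = (-3, 2.75)
Step 2: at (-3, 2.75), ∇f = (-22.75, 8.5) → (-3, 2.75) − 0.25·(-22.75, 8.5) = (2.6875, 0.625)
Step 3: at (2.6875, 0.625), ∇f = (24.875, -1.4375) → (2.6875, 0.625) − 0.25·(24.875, -1.4375) = (-3.53125, 0.984375)
∂f/∂y at (-3.53125, 0.984375) = 5.5

5.5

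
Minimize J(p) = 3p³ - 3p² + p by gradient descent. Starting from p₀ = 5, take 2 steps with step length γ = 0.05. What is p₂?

J′(p) = 9p² - 6p + 1
Step 1: J′(5) = 196; p₁ = 5 − 0.05·196 = -4.8
Step 2: J′(-4.8) = 237.16; p₂ = -4.8 − 0.05·237.16 = -16.658

-16.658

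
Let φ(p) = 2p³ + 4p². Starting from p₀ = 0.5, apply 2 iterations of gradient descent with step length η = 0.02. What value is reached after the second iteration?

0.309348

φ′(p) = 6p² + 8p
p₁ = 0.5 − 0.02·5.5 = 0.39
p₂ = 0.39 − 0.02·4.0326 = 0.309348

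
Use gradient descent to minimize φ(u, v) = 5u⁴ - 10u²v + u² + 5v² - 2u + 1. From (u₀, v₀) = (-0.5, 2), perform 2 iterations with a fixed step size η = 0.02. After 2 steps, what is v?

1.44482

∇φ = (20u³ - 20uv + 2u - 2, -10u² + 10v)
(u₁, v₁) = (-0.5, 2) − 0.02·(14.5, 17.5) = (-0.79, 1.65)
(u₂, v₂) = (-0.79, 1.65) − 0.02·(12.62922, 10.259) = (-1.0425844, 1.44482)
v = 1.44482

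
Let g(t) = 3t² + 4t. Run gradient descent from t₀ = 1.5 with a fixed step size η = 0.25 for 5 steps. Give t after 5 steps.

g′(t) = 6t + 4
Step 1: g′(1.5) = 13; t₁ = 1.5 − 0.25·13 = -1.75
Step 2: g′(-1.75) = -6.5; t₂ = -1.75 − 0.25·(-6.5) = -0.125
Step 3: g′(-0.125) = 3.25; t₃ = -0.125 − 0.25·3.25 = -0.9375
Step 4: g′(-0.9375) = -1.625; t₄ = -0.9375 − 0.25·(-1.625) = -0.53125
Step 5: g′(-0.53125) = 0.8125; t₅ = -0.53125 − 0.25·0.8125 = -0.734375

-0.734375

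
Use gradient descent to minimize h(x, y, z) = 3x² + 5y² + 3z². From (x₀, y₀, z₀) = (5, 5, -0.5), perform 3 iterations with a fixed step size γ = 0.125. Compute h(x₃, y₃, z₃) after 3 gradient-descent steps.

∇h = (6x, 10y, 6z)
(x₁, y₁, z₁) = (5, 5, -0.5) − 0.125·(30, 50, -3) = (1.25, -1.25, -0.125)
(x₂, y₂, z₂) = (1.25, -1.25, -0.125) − 0.125·(7.5, -12.5, -0.75) = (0.3125, 0.3125, -0.03125)
(x₃, y₃, z₃) = (0.3125, 0.3125, -0.03125) − 0.125·(1.875, 3.125, -0.1875) = (0.078125, -0.078125, -0.0078125)
h(0.078125, -0.078125, -0.0078125) = 0.04901123046875

0.04901123046875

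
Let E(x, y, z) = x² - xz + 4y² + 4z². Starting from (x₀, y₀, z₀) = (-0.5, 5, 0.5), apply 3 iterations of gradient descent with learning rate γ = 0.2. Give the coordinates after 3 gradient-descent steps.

∇E = (2x - z, 8y, -x + 8z)
Step 1: at (-0.5, 5, 0.5), ∇E = (-1.5, 40, 4.5) → (-0.5, 5, 0.5) − 0.2·(-1.5, 40, 4.5) = (-0.2, -3, -0.4)
Step 2: at (-0.2, -3, -0.4), ∇E = (0, -24, -3) → (-0.2, -3, -0.4) − 0.2·(0, -24, -3) = (-0.2, 1.8, 0.2)
Step 3: at (-0.2, 1.8, 0.2), ∇E = (-0.6, 14.4, 1.8) → (-0.2, 1.8, 0.2) − 0.2·(-0.6, 14.4, 1.8) = (-0.08, -1.08, -0.16)

(-0.08, -1.08, -0.16)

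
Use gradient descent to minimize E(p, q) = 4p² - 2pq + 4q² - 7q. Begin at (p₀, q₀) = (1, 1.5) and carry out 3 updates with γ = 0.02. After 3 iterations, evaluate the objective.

∇E = (8p - 2q, -2p + 8q - 7)
Step 1: at (1, 1.5), ∇E = (5, 3) → (1, 1.5) − 0.02·(5, 3) = (0.9, 1.44)
Step 2: at (0.9, 1.44), ∇E = (4.32, 2.72) → (0.9, 1.44) − 0.02·(4.32, 2.72) = (0.8136, 1.3856)
Step 3: at (0.8136, 1.3856), ∇E = (3.7376, 2.4576) → (0.8136, 1.3856) − 0.02·(3.7376, 2.4576) = (0.738848, 1.336448)
E(0.738848, 1.336448) = -2.002041368576

-2.002041368576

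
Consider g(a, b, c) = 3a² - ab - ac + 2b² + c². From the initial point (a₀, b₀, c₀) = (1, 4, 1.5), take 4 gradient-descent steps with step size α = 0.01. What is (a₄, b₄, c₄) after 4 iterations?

(0.97217645, 3.43470355, 1.42201789)

∇g = (6a - b - c, -a + 4b, -a + 2c)
(a₁, b₁, c₁) = (1, 4, 1.5) − 0.01·(0.5, 15, 2) = (0.995, 3.85, 1.48)
(a₂, b₂, c₂) = (0.995, 3.85, 1.48) − 0.01·(0.64, 14.405, 1.965) = (0.9886, 3.70595, 1.46035)
(a₃, b₃, c₃) = (0.9886, 3.70595, 1.46035) − 0.01·(0.7653, 13.8352, 1.9321) = (0.980947, 3.567598, 1.441029)
(a₄, b₄, c₄) = (0.980947, 3.567598, 1.441029) − 0.01·(0.877055, 13.289445, 1.901111) = (0.97217645, 3.43470355, 1.42201789)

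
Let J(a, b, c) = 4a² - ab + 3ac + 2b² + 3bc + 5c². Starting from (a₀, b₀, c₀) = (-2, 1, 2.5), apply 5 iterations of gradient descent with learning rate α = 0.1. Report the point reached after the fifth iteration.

∇J = (8a - b + 3c, -a + 4b + 3c, 3a + 3b + 10c)
Step 1: at (-2, 1, 2.5), ∇J = (-9.5, 13.5, 22) → (-2, 1, 2.5) − 0.1·(-9.5, 13.5, 22) = (-1.05, -0.35, 0.3)
Step 2: at (-1.05, -0.35, 0.3), ∇J = (-7.15, 0.55, -1.2) → (-1.05, -0.35, 0.3) − 0.1·(-7.15, 0.55, -1.2) = (-0.335, -0.405, 0.42)
Step 3: at (-0.335, -0.405, 0.42), ∇J = (-1.015, -0.025, 1.98) → (-0.335, -0.405, 0.42) − 0.1·(-1.015, -0.025, 1.98) = (-0.2335, -0.4025, 0.222)
Step 4: at (-0.2335, -0.4025, 0.222), ∇J = (-0.7995, -0.7105, 0.312) → (-0.2335, -0.4025, 0.222) − 0.1·(-0.7995, -0.7105, 0.312) = (-0.15355, -0.33145, 0.1908)
Step 5: at (-0.15355, -0.33145, 0.1908), ∇J = (-0.32455, -0.59985, 0.453) → (-0.15355, -0.33145, 0.1908) − 0.1·(-0.32455, -0.59985, 0.453) = (-0.121095, -0.271465, 0.1455)

(-0.121095, -0.271465, 0.1455)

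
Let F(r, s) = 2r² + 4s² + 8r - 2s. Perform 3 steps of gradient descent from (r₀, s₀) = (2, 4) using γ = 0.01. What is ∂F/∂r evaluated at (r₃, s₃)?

∇F = (4r + 8, 8s - 2)
(r₁, s₁) = (2, 4) − 0.01·(16, 30) = (1.84, 3.7)
(r₂, s₂) = (1.84, 3.7) − 0.01·(15.36, 27.6) = (1.6864, 3.424)
(r₃, s₃) = (1.6864, 3.424) − 0.01·(14.7456, 25.392) = (1.538944, 3.17008)
∂F/∂r at (1.538944, 3.17008) = 14.155776

14.155776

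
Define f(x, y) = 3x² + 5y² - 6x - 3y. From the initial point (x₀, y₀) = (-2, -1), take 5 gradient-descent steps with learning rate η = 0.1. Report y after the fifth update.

∇f = (6x - 6, 10y - 3)
(x₁, y₁) = (-2, -1) − 0.1·(-18, -13) = (-0.2, 0.3)
(x₂, y₂) = (-0.2, 0.3) − 0.1·(-7.2, 0) = (0.52, 0.3)
(x₃, y₃) = (0.52, 0.3) − 0.1·(-2.88, 0) = (0.808, 0.3)
(x₄, y₄) = (0.808, 0.3) − 0.1·(-1.152, 0) = (0.9232, 0.3)
(x₅, y₅) = (0.9232, 0.3) − 0.1·(-0.4608, 0) = (0.96928, 0.3)
y = 0.3

0.3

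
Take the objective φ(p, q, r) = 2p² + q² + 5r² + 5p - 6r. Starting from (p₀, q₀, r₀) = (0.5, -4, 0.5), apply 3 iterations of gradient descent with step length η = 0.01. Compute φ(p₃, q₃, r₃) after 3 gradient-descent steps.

14.069441605712

∇φ = (4p + 5, 2q, 10r - 6)
(p₁, q₁, r₁) = (0.5, -4, 0.5) − 0.01·(7, -8, -1) = (0.43, -3.92, 0.51)
(p₂, q₂, r₂) = (0.43, -3.92, 0.51) − 0.01·(6.72, -7.84, -0.9) = (0.3628, -3.8416, 0.519)
(p₃, q₃, r₃) = (0.3628, -3.8416, 0.519) − 0.01·(6.4512, -7.6832, -0.81) = (0.298288, -3.764768, 0.5271)
φ(0.298288, -3.764768, 0.5271) = 14.069441605712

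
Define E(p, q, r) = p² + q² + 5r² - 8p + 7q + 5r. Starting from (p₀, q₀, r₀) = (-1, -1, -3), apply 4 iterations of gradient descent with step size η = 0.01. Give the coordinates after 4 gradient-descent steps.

(-0.6118408, -1.1940796, -2.14025)

∇E = (2p - 8, 2q + 7, 10r + 5)
(p₁, q₁, r₁) = (-1, -1, -3) − 0.01·(-10, 5, -25) = (-0.9, -1.05, -2.75)
(p₂, q₂, r₂) = (-0.9, -1.05, -2.75) − 0.01·(-9.8, 4.9, -22.5) = (-0.802, -1.099, -2.525)
(p₃, q₃, r₃) = (-0.802, -1.099, -2.525) − 0.01·(-9.604, 4.802, -20.25) = (-0.70596, -1.14702, -2.3225)
(p₄, q₄, r₄) = (-0.70596, -1.14702, -2.3225) − 0.01·(-9.41192, 4.70596, -18.225) = (-0.6118408, -1.1940796, -2.14025)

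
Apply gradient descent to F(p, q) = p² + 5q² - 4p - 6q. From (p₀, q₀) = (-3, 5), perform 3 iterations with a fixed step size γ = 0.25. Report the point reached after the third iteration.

(1.375, -14.25)

∇F = (2p - 4, 10q - 6)
(p₁, q₁) = (-3, 5) − 0.25·(-10, 44) = (-0.5, -6)
(p₂, q₂) = (-0.5, -6) − 0.25·(-5, -66) = (0.75, 10.5)
(p₃, q₃) = (0.75, 10.5) − 0.25·(-2.5, 99) = (1.375, -14.25)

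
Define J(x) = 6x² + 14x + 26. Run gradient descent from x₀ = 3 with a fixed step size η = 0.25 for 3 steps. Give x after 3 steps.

J′(x) = 12x + 14
Step 1: J′(3) = 50; x₁ = 3 − 0.25·50 = -9.5
Step 2: J′(-9.5) = -100; x₂ = -9.5 − 0.25·(-100) = 15.5
Step 3: J′(15.5) = 200; x₃ = 15.5 − 0.25·200 = -34.5

-34.5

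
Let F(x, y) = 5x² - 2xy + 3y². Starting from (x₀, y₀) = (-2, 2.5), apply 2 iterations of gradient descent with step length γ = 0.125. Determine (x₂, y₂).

∇F = (10x - 2y, -2x + 6y)
(x₁, y₁) = (-2, 2.5) − 0.125·(-25, 19) = (1.125, 0.125)
(x₂, y₂) = (1.125, 0.125) − 0.125·(11, -1.5) = (-0.25, 0.3125)

(-0.25, 0.3125)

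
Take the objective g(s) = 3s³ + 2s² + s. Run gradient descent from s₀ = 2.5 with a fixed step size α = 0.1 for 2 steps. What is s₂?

-18.7005625

g′(s) = 9s² + 4s + 1
s₁ = 2.5 − 0.1·67.25 = -4.225
s₂ = -4.225 − 0.1·144.755625 = -18.7005625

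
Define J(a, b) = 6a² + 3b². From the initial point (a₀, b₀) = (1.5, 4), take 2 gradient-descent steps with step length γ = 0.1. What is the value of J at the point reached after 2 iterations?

1.2504

∇J = (12a, 6b)
(a₁, b₁) = (1.5, 4) − 0.1·(18, 24) = (-0.3, 1.6)
(a₂, b₂) = (-0.3, 1.6) − 0.1·(-3.6, 9.6) = (0.06, 0.64)
J(0.06, 0.64) = 1.2504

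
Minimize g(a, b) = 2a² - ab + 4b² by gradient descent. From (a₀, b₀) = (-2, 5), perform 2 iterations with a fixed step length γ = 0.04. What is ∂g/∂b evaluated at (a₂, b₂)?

18.6976

∇g = (4a - b, -a + 8b)
(a₁, b₁) = (-2, 5) − 0.04·(-13, 42) = (-1.48, 3.32)
(a₂, b₂) = (-1.48, 3.32) − 0.04·(-9.24, 28.04) = (-1.1104, 2.1984)
∂g/∂b at (-1.1104, 2.1984) = 18.6976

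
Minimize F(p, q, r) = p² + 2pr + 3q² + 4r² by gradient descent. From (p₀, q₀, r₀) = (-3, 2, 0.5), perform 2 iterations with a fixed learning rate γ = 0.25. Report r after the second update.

∇F = (2p + 2r, 6q, 2p + 8r)
Step 1: at (-3, 2, 0.5), ∇F = (-5, 12, -2) → (-3, 2, 0.5) − 0.25·(-5, 12, -2) = (-1.75, -1, 1)
Step 2: at (-1.75, -1, 1), ∇F = (-1.5, -6, 4.5) → (-1.75, -1, 1) − 0.25·(-1.5, -6, 4.5) = (-1.375, 0.5, -0.125)
r = -0.125

-0.125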